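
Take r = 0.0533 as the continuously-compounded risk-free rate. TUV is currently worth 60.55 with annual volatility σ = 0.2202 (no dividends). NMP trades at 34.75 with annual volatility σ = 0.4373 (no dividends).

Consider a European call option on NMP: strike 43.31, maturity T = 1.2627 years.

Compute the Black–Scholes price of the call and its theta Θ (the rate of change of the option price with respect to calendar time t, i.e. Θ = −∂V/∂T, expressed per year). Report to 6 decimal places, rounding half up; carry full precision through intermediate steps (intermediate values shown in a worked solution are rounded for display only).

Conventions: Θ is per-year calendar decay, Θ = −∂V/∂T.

σ√T = 0.4373·√1.2627 = 0.491394
d₁ = (ln(S/K) + (r+σ²/2)T) / (σ√T) = (ln(34.75/43.31) + (0.0533+0.4373²/2)·1.2627) / 0.491394 = (-0.220204 + 0.188036) / 0.491394 = -0.065463
d₂ = d₁ − σ√T = -0.065463 − 0.491394 = -0.556857
e^{−rT} = 0.934913
N(d₁) = 0.473903,  N(d₂) = 0.288813
Call price V = S·N(d₁) − K·e^{−rT}·N(d₂) = 16.468116 − 11.694334 = 4.773782
φ(d₁) = (1/√(2π))·e^{−d₁²/2} = 0.398088
Θ = −S·φ(d₁)·σ/(2√T) − r·K·e^{−rT}·N(d₂) = −2.691744 − 0.623308 = -3.315052

price = 4.773782
Θ = -3.315052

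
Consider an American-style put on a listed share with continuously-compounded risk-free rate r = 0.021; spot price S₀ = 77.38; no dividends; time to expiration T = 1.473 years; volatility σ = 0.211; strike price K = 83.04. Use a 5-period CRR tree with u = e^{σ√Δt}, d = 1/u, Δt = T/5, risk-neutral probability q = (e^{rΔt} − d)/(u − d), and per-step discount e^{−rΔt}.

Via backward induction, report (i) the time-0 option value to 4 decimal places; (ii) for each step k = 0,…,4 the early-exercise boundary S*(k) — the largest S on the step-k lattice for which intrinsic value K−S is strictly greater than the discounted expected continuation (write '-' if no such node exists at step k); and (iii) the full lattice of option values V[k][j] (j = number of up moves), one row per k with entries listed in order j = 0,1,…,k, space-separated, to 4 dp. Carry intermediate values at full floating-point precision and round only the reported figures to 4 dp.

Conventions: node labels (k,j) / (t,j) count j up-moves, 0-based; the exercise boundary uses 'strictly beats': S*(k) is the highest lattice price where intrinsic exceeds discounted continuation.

price = 10.1131
boundary = - - 61.5395 54.8803 61.5395
tree:
10.1131
15.0750 5.2460
21.5005 8.7969 1.7381
28.1597 14.1825 3.4869 0.0000
34.0983 21.5005 6.9952 0.0000 0.0000
39.3943 28.1597 14.0333 0.0000 0.0000 0.0000

params: Δt=0.29460 u=1.12134 d=0.89179 q=0.49843 e^(-rΔt)=0.99383
t_5 payoffs: 39.3943 28.1597 14.0333 0.0000 0.0000 0.0000
t_4: node(4,0) S=48.9417 payoff=34.0983 vs cont=33.5861 → 34.0983 [stop]  node(4,1) S=61.5395 payoff=21.5005 vs cont=20.9884 → 21.5005 [stop]  node(4,2) S=77.3800 payoff=5.6600 vs cont=6.9952 → 6.9952 [wait]  node(4,3) S=97.2979 payoff=0.0000 vs cont=0.0000 → 0.0000 [wait]  node(4,4) S=122.3428 payoff=0.0000 vs cont=0.0000 → 0.0000 [wait]  ⇒ S*(4)=61.5395
t_3: node(3,0) S=54.8803 payoff=28.1597 vs cont=27.6475 → 28.1597 [stop]  node(3,1) S=69.0067 payoff=14.0333 vs cont=14.1825 → 14.1825 [wait]  node(3,2) S=86.7693 payoff=0.0000 vs cont=3.4869 → 3.4869 [wait]  node(3,3) S=109.1041 payoff=0.0000 vs cont=0.0000 → 0.0000 [wait]  ⇒ S*(3)=54.8803
t_2: node(2,0) S=61.5395 payoff=21.5005 vs cont=21.0623 → 21.5005 [stop]  node(2,1) S=77.3800 payoff=5.6600 vs cont=8.7969 → 8.7969 [wait]  node(2,2) S=97.2979 payoff=0.0000 vs cont=1.7381 → 1.7381 [wait]  ⇒ S*(2)=61.5395
t_1: node(1,0) S=69.0067 payoff=14.0333 vs cont=15.0750 → 15.0750 [wait]  node(1,1) S=86.7693 payoff=0.0000 vs cont=5.2460 → 5.2460 [wait]  ⇒ S*(1)=-
t_0: node(0,0) S=77.3800 payoff=5.6600 vs cont=10.1131 → 10.1131 [wait]  ⇒ S*(0)=-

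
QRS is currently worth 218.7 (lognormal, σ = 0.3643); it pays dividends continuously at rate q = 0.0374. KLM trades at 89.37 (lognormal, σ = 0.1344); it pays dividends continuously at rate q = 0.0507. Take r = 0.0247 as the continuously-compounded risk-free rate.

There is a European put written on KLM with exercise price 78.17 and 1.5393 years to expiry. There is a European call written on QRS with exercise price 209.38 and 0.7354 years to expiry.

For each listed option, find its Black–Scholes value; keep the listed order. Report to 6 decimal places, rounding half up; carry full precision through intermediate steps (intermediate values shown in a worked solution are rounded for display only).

price(KLM put K=78.17) = 2.350492
price(QRS call K=209.38) = 29.698232

[KLM put K=78.17]
σ√T = 0.1344·√1.5393 = 0.166748
d₁ = (ln(S/K) + (r−q+σ²/2)T) / (σ√T) = (ln(89.37/78.17) + (0.0247−0.0507+0.1344²/2)·1.5393) / 0.166748 = (0.133899 − 0.026119) / 0.166748 = 0.646363
d₂ = d₁ − σ√T = 0.646363 − 0.166748 = 0.479615
e^{−rT} = 0.962693
e^{−qT} = 0.924925
N(−d₁) = 0.259022,  N(−d₂) = 0.315751
price = K·e^{−rT}·N(−d₂) − S·e^{−qT}·N(−d₁) = 23.761411 − 21.410919 = 2.350492
[QRS call K=209.38]
σ√T = 0.3643·√0.7354 = 0.312407
d₁ = (ln(S/K) + (r−q+σ²/2)T) / (σ√T) = (ln(218.7/209.38) + (0.0247−0.0374+0.3643²/2)·0.7354) / 0.312407 = (0.043550 + 0.039460) / 0.312407 = 0.265710
d₂ = d₁ − σ√T = 0.265710 − 0.312407 = -0.046697
e^{−rT} = 0.982000
e^{−qT} = 0.972871
N(d₁) = 0.604769,  N(d₂) = 0.481377
price = S·e^{−qT}·N(d₁) − K·e^{−rT}·N(d₂) = 128.674729 − 98.976497 = 29.698232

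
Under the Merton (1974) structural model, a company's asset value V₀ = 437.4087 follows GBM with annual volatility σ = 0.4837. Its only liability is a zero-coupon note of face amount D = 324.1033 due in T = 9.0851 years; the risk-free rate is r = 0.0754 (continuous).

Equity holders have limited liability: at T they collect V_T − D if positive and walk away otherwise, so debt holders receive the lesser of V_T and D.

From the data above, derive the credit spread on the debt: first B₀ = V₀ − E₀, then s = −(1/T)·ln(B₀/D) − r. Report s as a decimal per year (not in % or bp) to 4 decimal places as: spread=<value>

spread=0.0403

Equity is a call on the firm's assets struck at D = 324.1033:
d₁ = [ln(V₀/D) + (r + σ²/2)T] / (σ√T)
   = [ln(437.4087/324.1033) + (0.0754 + 0.5·0.4837²)·9.0851] / (0.4837·√9.0851)
   = [0.299806 + 1.747817] / 1.457944 = 1.404459
d₂ = d₁ − σ√T = 1.404459 − 1.457944 = -0.053485
N(d₁) = 0.919909,  N(d₂) = 0.478673,  e^(−rT) = 0.504082
E₀ = V₀·N(d₁) − D·e^(−rT)·N(d₂)
   = 437.4087·0.919909 − 324.1033·0.504082·0.478673 = 324.173205
B₀ = V₀ − E₀ = 437.4087 − 324.173205 = 113.235495
spread = −(1/T)·ln(B₀/D) − r = −(1/9.0851)·ln(113.235495/324.1033) − 0.0754 = 0.04034915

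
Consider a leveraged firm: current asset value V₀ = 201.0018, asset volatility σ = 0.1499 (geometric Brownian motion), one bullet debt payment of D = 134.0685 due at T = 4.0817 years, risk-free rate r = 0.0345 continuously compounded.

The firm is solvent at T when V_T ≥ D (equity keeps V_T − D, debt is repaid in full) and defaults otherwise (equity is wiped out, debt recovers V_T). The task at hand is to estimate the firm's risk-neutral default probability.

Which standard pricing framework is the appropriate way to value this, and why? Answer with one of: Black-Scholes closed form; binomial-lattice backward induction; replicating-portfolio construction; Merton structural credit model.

framework: Merton structural credit model

Key observation: with the firm-asset dynamics (V₀ = 201.0018) and a single zero-coupon liability of face 134.0685 given, debt value, spread, and default probability all derive from the option view of the balance sheet.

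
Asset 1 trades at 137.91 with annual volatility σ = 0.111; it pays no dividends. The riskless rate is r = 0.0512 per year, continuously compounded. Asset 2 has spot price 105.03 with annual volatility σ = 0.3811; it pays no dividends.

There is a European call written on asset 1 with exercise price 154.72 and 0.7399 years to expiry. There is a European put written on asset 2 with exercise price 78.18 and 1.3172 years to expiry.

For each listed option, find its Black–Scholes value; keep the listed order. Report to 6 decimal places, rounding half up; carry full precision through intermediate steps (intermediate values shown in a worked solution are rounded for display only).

[asset 1 call K=154.72]
σ√T = 0.111·√0.7399 = 0.095479
d₁ = (ln(S/K) + (r+σ²/2)T) / (σ√T) = (ln(137.91/154.72) + (0.0512+0.111²/2)·0.7399) / 0.095479 = (-0.115016 + 0.042441) / 0.095479 = -0.760109
d₂ = d₁ − σ√T = -0.760109 − 0.095479 = -0.855588
e^{−rT} = 0.962826
N(d₁) = 0.223595,  N(d₂) = 0.196113
price = S·N(d₁) − K·e^{−rT}·N(d₂) = 30.835956 − 29.214611 = 1.621345
[asset 2 put K=78.18]
σ√T = 0.3811·√1.3172 = 0.437386
d₁ = (ln(S/K) + (r+σ²/2)T) / (σ√T) = (ln(105.03/78.18) + (0.0512+0.3811²/2)·1.3172) / 0.437386 = (0.295232 + 0.163094) / 0.437386 = 1.047876
d₂ = d₁ − σ√T = 1.047876 − 0.437386 = 0.610490
e^{−rT} = 0.934783
N(−d₁) = 0.147348,  N(−d₂) = 0.270769
price = K·e^{−rT}·N(−d₂) − S·N(−d₁) = 19.788146 − 15.475957 = 4.312189

price(asset 1 call K=154.72) = 1.621345
price(asset 2 put K=78.18) = 4.312189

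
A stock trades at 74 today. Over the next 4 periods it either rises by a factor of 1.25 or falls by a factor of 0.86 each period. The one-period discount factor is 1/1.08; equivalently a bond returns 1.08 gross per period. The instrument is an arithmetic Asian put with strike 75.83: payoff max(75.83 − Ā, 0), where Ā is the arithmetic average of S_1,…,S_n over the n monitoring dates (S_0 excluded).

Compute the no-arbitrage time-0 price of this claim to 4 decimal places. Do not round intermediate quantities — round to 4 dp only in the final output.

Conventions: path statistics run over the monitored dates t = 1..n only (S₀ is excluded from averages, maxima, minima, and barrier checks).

price = 2.5506

Risk-neutral up-probability p* = (R−d)/(u−d) = (1.08−0.86)/(1.25−0.86) = 0.5641; the claim prices as the p*-weighted sum of path payoffs discounted by R^4.
Enumerate all 2^4 = 16 price paths (U = up ×1.25, D = down ×0.86); each path with k up-moves has probability p*^k·(1−p*)^(4−k).
DDDD: Ā=51.4793, payoff=24.3507, prob=0.036102
UDDD: Ā=74.8245, payoff=1.0055, prob=0.046721
DUDD: Ā=67.6095, payoff=8.2205, prob=0.046721
UUDD: Ā=98.2697, payoff=0.0000, prob=0.060462
DDUD: Ā=61.4046, payoff=14.4254, prob=0.046721
UDUD: Ā=89.2509, payoff=0.0000, prob=0.060462
DUUD: Ā=82.0359, payoff=0.0000, prob=0.060462
UUUD: Ā=119.2383, payoff=0.0000, prob=0.078245
DDDU: Ā=56.0684, payoff=19.7616, prob=0.046721
UDDU: Ā=81.4948, payoff=0.0000, prob=0.060462
DUDU: Ā=74.2798, payoff=1.5502, prob=0.060462
UUDU: Ā=107.9648, payoff=0.0000, prob=0.078245
DDUU: Ā=68.0749, payoff=7.7551, prob=0.060462
UDUU: Ā=98.9461, payoff=0.0000, prob=0.078245
DUUU: Ā=91.7311, payoff=0.0000, prob=0.078245
UUUU: Ā=133.3301, payoff=0.0000, prob=0.101259
Price = Σ prob·payoff / R^4 = 3.470026 / 1.360489 = 2.5506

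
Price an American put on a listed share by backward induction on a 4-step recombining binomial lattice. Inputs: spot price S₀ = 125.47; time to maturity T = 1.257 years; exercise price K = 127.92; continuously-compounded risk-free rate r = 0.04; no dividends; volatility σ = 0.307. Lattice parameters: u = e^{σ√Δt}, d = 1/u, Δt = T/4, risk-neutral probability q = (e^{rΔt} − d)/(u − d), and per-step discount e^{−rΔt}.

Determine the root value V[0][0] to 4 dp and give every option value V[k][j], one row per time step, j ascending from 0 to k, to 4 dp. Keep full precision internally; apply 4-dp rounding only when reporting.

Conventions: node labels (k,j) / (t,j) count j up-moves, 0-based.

price = 15.6175
tree:
15.6175
25.2187 6.1696
38.9881 11.7414 0.6126
53.0486 22.2872 1.2251 0.0000
64.8860 38.9881 2.4500 0.0000 0.0000

Δt=0.31425, u=1.18779, d=0.84190, q=0.49365, disc=e^(-rΔt)=0.98751
k=4 terminal: V=max(K-S,0) → 64.8860 38.9881 2.4500 0.0000 0.0000
k=3: j=0 S=74.8714 intr=53.0486 cont=51.4507 V=53.0486[EX]; j=1 S=105.6328 intr=22.2872 cont=20.6893 V=22.2872[EX]; j=2 S=149.0326 intr=0.0000 cont=1.2251 V=1.2251[hold]; j=3 S=210.2634 intr=0.0000 cont=0.0000 V=0.0000[hold]
k=2: j=0 S=88.9319 intr=38.9881 cont=37.3902 V=38.9881[EX]; j=1 S=125.4700 intr=2.4500 cont=11.7414 V=11.7414[hold]; j=2 S=177.0200 intr=0.0000 cont=0.6126 V=0.6126[hold]
k=1: j=0 S=105.6328 intr=22.2872 cont=25.2187 V=25.2187[hold]; j=1 S=149.0326 intr=0.0000 cont=6.1696 V=6.1696[hold]
k=0: j=0 S=125.4700 intr=2.4500 cont=15.6175 V=15.6175[hold]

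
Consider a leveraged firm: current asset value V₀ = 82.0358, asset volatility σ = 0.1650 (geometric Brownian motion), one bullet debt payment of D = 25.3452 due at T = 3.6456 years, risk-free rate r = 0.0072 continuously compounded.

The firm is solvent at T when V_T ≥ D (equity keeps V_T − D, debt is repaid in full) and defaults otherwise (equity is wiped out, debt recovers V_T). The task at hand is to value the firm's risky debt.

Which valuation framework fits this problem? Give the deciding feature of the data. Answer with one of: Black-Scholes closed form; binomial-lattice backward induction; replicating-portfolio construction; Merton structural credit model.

Key observation: the data describe a firm's assets (V₀ = 82.0358, GBM) and a single zero-coupon debt of face 25.3452, so credit quantities follow from equity-as-call in the structural model.

framework: Merton structural credit model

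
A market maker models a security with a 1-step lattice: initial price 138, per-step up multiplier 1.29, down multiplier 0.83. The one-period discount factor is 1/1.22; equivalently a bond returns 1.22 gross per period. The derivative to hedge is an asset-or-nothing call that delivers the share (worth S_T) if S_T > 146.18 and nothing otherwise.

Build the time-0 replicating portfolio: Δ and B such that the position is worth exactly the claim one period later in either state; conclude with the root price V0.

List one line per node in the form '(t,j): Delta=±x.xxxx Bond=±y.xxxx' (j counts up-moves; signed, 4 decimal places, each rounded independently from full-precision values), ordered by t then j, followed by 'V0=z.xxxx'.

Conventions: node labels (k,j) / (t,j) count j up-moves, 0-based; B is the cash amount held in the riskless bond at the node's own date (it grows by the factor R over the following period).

Arbitrage-free pricing uses the up-move probability p* = (R−d)/(u−d) = 0.8478, discounting each step at R = 1.22.
Expiry values: V(1,0)=0.0000, V(1,1)=178.0200
Node (0,0) S=138.0000: V=(p*·178.0200+(1−p*)·0.0000)/1.22=123.7131; Δ=(178.0200−0.0000)/(178.0200−114.5400)=2.8043; B=V−Δ·S=-263.2869
As a check, the time-0 holding Δ(0,0)·S0 + B(0,0) comes to 123.7131 — exactly V0.

(0,0): Delta=2.8043 Bond=-263.2869
V0=123.7131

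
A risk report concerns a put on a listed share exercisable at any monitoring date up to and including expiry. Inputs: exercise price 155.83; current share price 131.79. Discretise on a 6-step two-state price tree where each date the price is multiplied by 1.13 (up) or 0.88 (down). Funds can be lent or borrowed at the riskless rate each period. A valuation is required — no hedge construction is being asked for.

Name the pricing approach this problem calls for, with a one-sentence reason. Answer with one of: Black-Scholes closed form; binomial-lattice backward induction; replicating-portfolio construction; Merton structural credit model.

framework: binomial-lattice backward induction

Key observation: the defining feature is the embedded early-exercise option across 6 discrete dates on the spot-131.79 tree; pricing the strike-155.83 put means working backward with an exercise test at every node.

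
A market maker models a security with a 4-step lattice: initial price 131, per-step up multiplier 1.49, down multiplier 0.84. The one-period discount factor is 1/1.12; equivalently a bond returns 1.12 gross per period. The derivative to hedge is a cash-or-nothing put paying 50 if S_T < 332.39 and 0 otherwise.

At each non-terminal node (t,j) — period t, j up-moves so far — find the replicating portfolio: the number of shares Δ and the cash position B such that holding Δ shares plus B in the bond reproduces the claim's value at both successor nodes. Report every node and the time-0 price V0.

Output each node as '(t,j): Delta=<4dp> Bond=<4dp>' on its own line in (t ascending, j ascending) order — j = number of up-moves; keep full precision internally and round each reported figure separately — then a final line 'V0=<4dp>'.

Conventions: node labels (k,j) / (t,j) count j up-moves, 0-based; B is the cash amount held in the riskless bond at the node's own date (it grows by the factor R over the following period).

(0,0): Delta=-0.1324 Bond=42.2485
(1,0): Delta=-0.1034 Bond=44.1234
(1,1): Delta=-0.1541 Bond=51.5401
(2,0): Delta=0.0000 Bond=39.8597
(2,1): Delta=-0.1804 Bond=62.0490
(2,2): Delta=-0.1344 Bond=52.0110
(3,0): Delta=0.0000 Bond=44.6429
(3,1): Delta=0.0000 Bond=44.6429
(3,2): Delta=-0.3149 Bond=102.3352
(3,3): Delta=0.0000 Bond=0.0000
V0=24.8984

Since d<R<u, set p* = (R−d)/(u−d) = 0.4308; price each node as the discounted p*-expectation of its children.
Payoffs at expiry: V(4,0)=50.0000, V(4,1)=50.0000, V(4,2)=50.0000, V(4,3)=0.0000, V(4,4)=0.0000
  t=3,j=0: stock 77.6442 → up 115.6899 (V=50.0000), down 65.2211 (V=50.0000). Price 44.6429; hedge Δ=0.0000, bond B=44.6429.
  t=3,j=1: stock 137.7261 → up 205.2118 (V=50.0000), down 115.6899 (V=50.0000). Price 44.6429; hedge Δ=0.0000, bond B=44.6429.
  t=3,j=2: stock 244.2998 → up 364.0067 (V=0.0000), down 205.2118 (V=50.0000). Price 25.4121; hedge Δ=-0.3149, bond B=102.3352.
  t=3,j=3: stock 433.3413 → up 645.6786 (V=0.0000), down 364.0067 (V=0.0000). Price 0.0000; hedge Δ=0.0000, bond B=0.0000.
  t=2,j=0: stock 92.4336 → up 137.7261 (V=44.6429), down 77.6442 (V=44.6429). Price 39.8597; hedge Δ=0.0000, bond B=39.8597.
  t=2,j=1: stock 163.9596 → up 244.2998 (V=25.4121), down 137.7261 (V=44.6429). Price 32.4632; hedge Δ=-0.1804, bond B=62.0490.
  t=2,j=2: stock 290.8331 → up 433.3413 (V=0.0000), down 244.2998 (V=25.4121). Price 12.9155; hedge Δ=-0.1344, bond B=52.0110.
  t=1,j=0: stock 110.0400 → up 163.9596 (V=32.4632), down 92.4336 (V=39.8597). Price 32.7442; hedge Δ=-0.1034, bond B=44.1234.
  t=1,j=1: stock 195.1900 → up 290.8331 (V=12.9155), down 163.9596 (V=32.4632). Price 21.4667; hedge Δ=-0.1541, bond B=51.5401.
  t=0,j=0: stock 131.0000 → up 195.1900 (V=21.4667), down 110.0400 (V=32.7442). Price 24.8984; hedge Δ=-0.1324, bond B=42.2485.
As a check, the time-0 holding Δ(0,0)·S0 + B(0,0) comes to 24.8984 — exactly V0.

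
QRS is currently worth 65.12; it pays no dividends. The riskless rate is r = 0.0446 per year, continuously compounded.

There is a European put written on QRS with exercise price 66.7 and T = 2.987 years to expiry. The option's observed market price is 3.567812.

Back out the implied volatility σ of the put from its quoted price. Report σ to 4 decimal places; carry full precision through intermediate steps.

At σ = 0.1504 the Black–Scholes value reproduces the quote:
σ√T = 0.1504·√2.987 = 0.259935
d₁ = (ln(S/K) + (r+σ²/2)T) / (σ√T) = (ln(65.12/66.7) + (0.0446+0.1504²/2)·2.987) / 0.259935 = (-0.023973 + 0.167003) / 0.259935 = 0.550253
d₂ = d₁ − σ√T = 0.550253 − 0.259935 = 0.290317
e^{−rT} = 0.875272
N(−d₁) = 0.291073,  N(−d₂) = 0.385787
V = K·e^{−rT}·N(−d₂) − S·N(−d₁) = 22.522486 − 18.954674 = 3.567812 (equal to the quote); since ∂V/∂σ > 0 for all σ, the implied volatility is unique

sigma = 0.1504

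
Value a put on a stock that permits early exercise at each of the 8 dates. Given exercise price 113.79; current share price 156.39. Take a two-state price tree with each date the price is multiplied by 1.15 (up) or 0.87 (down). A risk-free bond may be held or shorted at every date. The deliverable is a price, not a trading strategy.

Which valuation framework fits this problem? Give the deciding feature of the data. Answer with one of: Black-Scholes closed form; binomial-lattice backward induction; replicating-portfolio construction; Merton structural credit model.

Key observation: with exercise allowed before expiry on a discrete up/down model (8 steps from spot 156.39), the strike-113.79 put's value must be rolled back through the tree testing early exercise at each node.

framework: binomial-lattice backward induction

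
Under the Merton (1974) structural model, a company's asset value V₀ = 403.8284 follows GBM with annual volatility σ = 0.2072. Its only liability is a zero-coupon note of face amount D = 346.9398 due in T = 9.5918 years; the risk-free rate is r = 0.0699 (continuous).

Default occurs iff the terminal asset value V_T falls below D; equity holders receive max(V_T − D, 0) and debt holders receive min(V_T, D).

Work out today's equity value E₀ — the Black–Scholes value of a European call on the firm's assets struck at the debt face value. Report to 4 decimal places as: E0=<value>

E0=234.2313

Equity is a call on the firm's assets struck at D = 346.9398:
d₁ = [ln(V₀/D) + (r + σ²/2)T] / (σ√T)
   = [ln(403.8284/346.9398) + (0.0699 + 0.5·0.2072²)·9.5918] / (0.2072·√9.5918)
   = [0.151839 + 0.876364] / 0.641711 = 1.602281
d₂ = d₁ − σ√T = 1.602281 − 0.641711 = 0.960570
N(d₁) = 0.945453,  N(d₂) = 0.831616,  e^(−rT) = 0.511470
E₀ = V₀·N(d₁) − D·e^(−rT)·N(d₂)
   = 403.8284·0.945453 − 346.9398·0.511470·0.831616 = 234.231328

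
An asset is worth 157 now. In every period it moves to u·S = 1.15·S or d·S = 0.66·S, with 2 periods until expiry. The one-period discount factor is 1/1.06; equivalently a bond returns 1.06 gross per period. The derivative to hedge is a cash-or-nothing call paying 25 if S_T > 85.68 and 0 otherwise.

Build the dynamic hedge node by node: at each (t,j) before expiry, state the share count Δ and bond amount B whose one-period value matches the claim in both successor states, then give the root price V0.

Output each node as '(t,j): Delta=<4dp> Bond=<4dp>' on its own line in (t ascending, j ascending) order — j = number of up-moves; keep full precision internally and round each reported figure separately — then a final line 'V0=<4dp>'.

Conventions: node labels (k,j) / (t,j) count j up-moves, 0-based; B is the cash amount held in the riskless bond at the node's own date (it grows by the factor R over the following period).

No-arbitrage ⇒ martingale measure with p* = (R−d)/(u−d) = 0.8163.
Payoffs at expiry: V(2,0)=0.0000, V(2,1)=25.0000, V(2,2)=25.0000
  t=1,j=0: stock 103.6200 → up 119.1630 (V=25.0000), down 68.3892 (V=0.0000). Price 19.2530; hedge Δ=0.4924, bond B=-31.7674.
  t=1,j=1: stock 180.5500 → up 207.6325 (V=25.0000), down 119.1630 (V=25.0000). Price 23.5849; hedge Δ=0.0000, bond B=23.5849.
  t=0,j=0: stock 157.0000 → up 180.5500 (V=23.5849), down 103.6200 (V=19.2530). Price 21.4993; hedge Δ=0.0563, bond B=12.6586.
Verification: the root portfolio costs Δ(0,0)·S0 + B(0,0) = 21.4993, matching V0.

(0,0): Delta=0.0563 Bond=12.6586
(1,0): Delta=0.4924 Bond=-31.7674
(1,1): Delta=0.0000 Bond=23.5849
V0=21.4993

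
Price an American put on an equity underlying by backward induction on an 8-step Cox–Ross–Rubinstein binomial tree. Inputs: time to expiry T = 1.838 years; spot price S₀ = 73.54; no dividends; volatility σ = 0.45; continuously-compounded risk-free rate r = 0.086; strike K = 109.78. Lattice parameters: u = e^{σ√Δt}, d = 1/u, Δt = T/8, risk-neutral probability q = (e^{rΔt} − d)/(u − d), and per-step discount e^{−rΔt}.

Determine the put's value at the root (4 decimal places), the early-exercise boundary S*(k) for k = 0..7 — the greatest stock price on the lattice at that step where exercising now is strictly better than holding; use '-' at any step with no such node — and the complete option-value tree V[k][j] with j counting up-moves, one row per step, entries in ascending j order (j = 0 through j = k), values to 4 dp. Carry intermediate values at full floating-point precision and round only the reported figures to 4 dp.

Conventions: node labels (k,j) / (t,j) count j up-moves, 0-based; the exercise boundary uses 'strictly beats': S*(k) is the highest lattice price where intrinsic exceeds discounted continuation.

price = 37.7485
boundary = - 59.2718 47.7720 59.2718 73.5400 59.2718 73.5400 91.2428
tree:
37.7485
50.5082 26.1141
62.0080 36.9784 15.9636
71.2767 50.5082 24.5181 7.7846
78.7471 62.0080 36.2400 13.4181 2.2878
84.7680 71.2767 50.5082 22.4968 4.5951 0.0000
89.6208 78.7471 62.0080 36.2400 9.2293 0.0000 0.0000
93.5321 84.7680 71.2767 50.5082 18.5372 0.0000 0.0000 0.0000
96.6845 89.6208 78.7471 62.0080 36.2400 0.0000 0.0000 0.0000 0.0000

Δt=0.22975  u=1.24072  d=0.80598  q=0.49218  discount=0.98044
step 8 (expiry): payoffs max(K−S,0) = 96.6845 89.6208 78.7471 62.0080 36.2400 0.0000 0.0000 0.0000 0.0000
step 7: (k=7,j=0): S=16.2479, K−S=93.5321, hold=91.3843 ⇒ V=93.5321 exercise | (k=7,j=1): S=25.0120, K−S=84.7680, hold=82.6202 ⇒ V=84.7680 exercise | (k=7,j=2): S=38.5033, K−S=71.2767, hold=69.1289 ⇒ V=71.2767 exercise | (k=7,j=3): S=59.2718, K−S=50.5082, hold=48.3604 ⇒ V=50.5082 exercise | (k=7,j=4): S=91.2428, K−S=18.5372, hold=18.0432 ⇒ V=18.5372 exercise | (k=7,j=5): S=140.4589, K−S=0.0000, hold=0.0000 ⇒ V=0.0000 continue | (k=7,j=6): S=216.2218, K−S=0.0000, hold=0.0000 ⇒ V=0.0000 continue | (k=7,j=7): S=332.8511, K−S=0.0000, hold=0.0000 ⇒ V=0.0000 continue  boundary S*=91.2428
step 6: (k=6,j=0): S=20.1592, K−S=89.6208, hold=87.4730 ⇒ V=89.6208 exercise | (k=6,j=1): S=31.0329, K−S=78.7471, hold=76.5993 ⇒ V=78.7471 exercise | (k=6,j=2): S=47.7720, K−S=62.0080, hold=59.8602 ⇒ V=62.0080 exercise | (k=6,j=3): S=73.5400, K−S=36.2400, hold=34.0922 ⇒ V=36.2400 exercise | (k=6,j=4): S=113.2072, K−S=0.0000, hold=9.2293 ⇒ V=9.2293 continue | (k=6,j=5): S=174.2707, K−S=0.0000, hold=0.0000 ⇒ V=0.0000 continue | (k=6,j=6): S=268.2716, K−S=0.0000, hold=0.0000 ⇒ V=0.0000 continue  boundary S*=73.5400
step 5: (k=5,j=0): S=25.0120, K−S=84.7680, hold=82.6202 ⇒ V=84.7680 exercise | (k=5,j=1): S=38.5033, K−S=71.2767, hold=69.1289 ⇒ V=71.2767 exercise | (k=5,j=2): S=59.2718, K−S=50.5082, hold=48.3604 ⇒ V=50.5082 exercise | (k=5,j=3): S=91.2428, K−S=18.5372, hold=22.4968 ⇒ V=22.4968 continue | (k=5,j=4): S=140.4589, K−S=0.0000, hold=4.5951 ⇒ V=4.5951 continue | (k=5,j=5): S=216.2218, K−S=0.0000, hold=0.0000 ⇒ V=0.0000 continue  boundary S*=59.2718
step 4: (k=4,j=0): S=31.0329, K−S=78.7471, hold=76.5993 ⇒ V=78.7471 exercise | (k=4,j=1): S=47.7720, K−S=62.0080, hold=59.8602 ⇒ V=62.0080 exercise | (k=4,j=2): S=73.5400, K−S=36.2400, hold=36.0030 ⇒ V=36.2400 exercise | (k=4,j=3): S=113.2072, K−S=0.0000, hold=13.4181 ⇒ V=13.4181 continue | (k=4,j=4): S=174.2707, K−S=0.0000, hold=2.2878 ⇒ V=2.2878 continue  boundary S*=73.5400
step 3: (k=3,j=0): S=38.5033, K−S=71.2767, hold=69.1289 ⇒ V=71.2767 exercise | (k=3,j=1): S=59.2718, K−S=50.5082, hold=48.3604 ⇒ V=50.5082 exercise | (k=3,j=2): S=91.2428, K−S=18.5372, hold=24.5181 ⇒ V=24.5181 continue | (k=3,j=3): S=140.4589, K−S=0.0000, hold=7.7846 ⇒ V=7.7846 continue  boundary S*=59.2718
step 2: (k=2,j=0): S=47.7720, K−S=62.0080, hold=59.8602 ⇒ V=62.0080 exercise | (k=2,j=1): S=73.5400, K−S=36.2400, hold=36.9784 ⇒ V=36.9784 continue | (k=2,j=2): S=113.2072, K−S=0.0000, hold=15.9636 ⇒ V=15.9636 continue  boundary S*=47.7720
step 1: (k=1,j=0): S=59.2718, K−S=50.5082, hold=48.7167 ⇒ V=50.5082 exercise | (k=1,j=1): S=91.2428, K−S=18.5372, hold=26.1141 ⇒ V=26.1141 continue  boundary S*=59.2718
step 0: (k=0,j=0): S=73.5400, K−S=36.2400, hold=37.7485 ⇒ V=37.7485 continue  boundary S*=-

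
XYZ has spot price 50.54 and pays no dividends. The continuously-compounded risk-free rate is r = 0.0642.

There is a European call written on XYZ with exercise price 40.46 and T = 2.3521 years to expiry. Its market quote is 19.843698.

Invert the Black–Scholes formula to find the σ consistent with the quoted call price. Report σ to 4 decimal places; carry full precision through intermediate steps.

At σ = 0.3962 the Black–Scholes value reproduces the quote:
σ√T = 0.3962·√2.3521 = 0.607634
d₁ = (ln(S/K) + (r+σ²/2)T) / (σ√T) = (ln(50.54/40.46) + (0.0642+0.3962²/2)·2.3521) / 0.607634 = (0.222451 + 0.335615) / 0.607634 = 0.918424
d₂ = d₁ − σ√T = 0.918424 − 0.607634 = 0.310789
e^{−rT} = 0.859844
N(d₁) = 0.820801,  N(d₂) = 0.622020
V = S·N(d₁) − K·e^{−rT}·N(d₂) = 41.483306 − 21.639608 = 19.843698 (matching the quote); vega is positive throughout, so no other σ reproduces this price

sigma = 0.3962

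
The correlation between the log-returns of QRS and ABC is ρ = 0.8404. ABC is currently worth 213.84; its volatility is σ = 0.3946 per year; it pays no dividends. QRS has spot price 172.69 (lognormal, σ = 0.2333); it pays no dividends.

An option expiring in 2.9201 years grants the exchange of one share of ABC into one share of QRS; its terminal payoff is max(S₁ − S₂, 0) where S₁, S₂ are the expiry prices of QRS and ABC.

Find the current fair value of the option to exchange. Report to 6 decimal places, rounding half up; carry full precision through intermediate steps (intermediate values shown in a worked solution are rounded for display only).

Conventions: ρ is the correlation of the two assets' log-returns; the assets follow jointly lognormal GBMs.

exchange price = 14.401816

σ_eff = √(σ₁² + σ₂² − 2ρσ₁σ₂) = √(0.2333² + 0.3946² − 2·0.8404·0.2333·0.3946) = 0.235379
d₁ = (ln(S₁/S₂) + (q₂ − q₁ + σ_eff²/2)T) / (σ_eff√T) = (ln(172.69/213.84) + (0.0 − 0.0 + 0.027702)·2.9201) / 0.402223 = -0.330261
d₂ = d₁ − σ_eff√T = -0.330261 − 0.402223 = -0.732484
N(d₁) = 0.370601,  N(d₂) = 0.231937
V = S₁·e^{−q₁T}·N(d₁) − S₂·e^{−q₂T}·N(d₂) = 63.999168 − 49.597352 = 14.401816
Key observation: no risk-free rate is needed — with the second asset as numeraire the exchange option is a call on the ratio S₁/S₂, and r cancels out of the value.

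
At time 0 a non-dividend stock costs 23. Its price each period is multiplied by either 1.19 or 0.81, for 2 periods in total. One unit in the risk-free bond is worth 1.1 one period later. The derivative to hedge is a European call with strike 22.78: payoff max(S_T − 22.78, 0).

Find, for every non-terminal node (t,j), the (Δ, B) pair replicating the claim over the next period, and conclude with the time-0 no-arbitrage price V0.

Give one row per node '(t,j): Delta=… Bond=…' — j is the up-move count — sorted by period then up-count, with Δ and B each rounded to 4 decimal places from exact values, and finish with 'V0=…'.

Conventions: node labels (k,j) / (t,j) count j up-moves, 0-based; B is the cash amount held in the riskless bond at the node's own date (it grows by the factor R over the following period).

The replicating-portfolio and risk-neutral prices coincide; use p* = (1.1−0.81)/(1.19−0.81) = 0.7632 for the latter.
At maturity the claim pays: V(2,0)=0.0000, V(2,1)=0.0000, V(2,2)=9.7903
Node (1,0) S=18.6300: V=(p*·0.0000+(1−p*)·0.0000)/1.1=0.0000; Δ=(0.0000−0.0000)/(22.1697−15.0903)=0.0000; B=V−Δ·S=0.0000
Node (1,1) S=27.3700: V=(p*·9.7903+(1−p*)·0.0000)/1.1=6.7923; Δ=(9.7903−0.0000)/(32.5703−22.1697)=0.9413; B=V−Δ·S=-18.9716
Node (0,0) S=23.0000: V=(p*·6.7923+(1−p*)·0.0000)/1.1=4.7124; Δ=(6.7923−0.0000)/(27.3700−18.6300)=0.7772; B=V−Δ·S=-13.1621
Check: Δ(0,0)·S0 + B(0,0) = 4.7124 = V0.

(0,0): Delta=0.7772 Bond=-13.1621
(1,0): Delta=0.0000 Bond=0.0000
(1,1): Delta=0.9413 Bond=-18.9716
V0=4.7124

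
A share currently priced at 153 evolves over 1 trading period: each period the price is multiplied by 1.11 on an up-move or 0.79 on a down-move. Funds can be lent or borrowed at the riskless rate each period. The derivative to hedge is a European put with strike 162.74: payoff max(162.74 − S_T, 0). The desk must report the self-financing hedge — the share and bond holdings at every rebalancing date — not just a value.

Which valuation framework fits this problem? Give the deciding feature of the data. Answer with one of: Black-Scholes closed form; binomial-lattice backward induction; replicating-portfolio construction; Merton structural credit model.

framework: replicating-portfolio construction

Key observation: what is demanded is not a single number but the (Δ, B) position at each node of the 1.11/0.79 tree starting at 153; constructing those positions is the replicating-portfolio method.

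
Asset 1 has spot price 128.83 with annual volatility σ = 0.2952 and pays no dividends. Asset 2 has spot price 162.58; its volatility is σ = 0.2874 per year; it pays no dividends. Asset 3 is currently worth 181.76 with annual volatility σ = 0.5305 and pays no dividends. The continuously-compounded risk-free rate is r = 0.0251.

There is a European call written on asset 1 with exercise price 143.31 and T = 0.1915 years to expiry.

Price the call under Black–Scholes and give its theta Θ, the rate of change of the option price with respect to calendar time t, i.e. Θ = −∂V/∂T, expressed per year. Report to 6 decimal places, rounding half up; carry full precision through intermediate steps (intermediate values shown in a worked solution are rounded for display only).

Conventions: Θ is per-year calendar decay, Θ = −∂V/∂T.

price = 2.149657
Θ = -14.056221

σ√T = 0.2952·√0.1915 = 0.129182
d₁ = (ln(S/K) + (r+σ²/2)T) / (σ√T) = (ln(128.83/143.31) + (0.0251+0.2952²/2)·0.1915) / 0.129182 = (-0.106516 + 0.013151) / 0.129182 = -0.722748
d₂ = d₁ − σ√T = -0.722748 − 0.129182 = -0.851930
e^{−rT} = 0.995205
N(d₁) = 0.234917,  N(d₂) = 0.197126
Call price V = S·N(d₁) − K·e^{−rT}·N(d₂) = 30.264387 − 28.114730 = 2.149657
φ(d₁) = (1/√(2π))·e^{−d₁²/2} = 0.307242
Θ = −S·φ(d₁)·σ/(2√T) − r·K·e^{−rT}·N(d₂) = −13.350541 − 0.705680 = -14.056221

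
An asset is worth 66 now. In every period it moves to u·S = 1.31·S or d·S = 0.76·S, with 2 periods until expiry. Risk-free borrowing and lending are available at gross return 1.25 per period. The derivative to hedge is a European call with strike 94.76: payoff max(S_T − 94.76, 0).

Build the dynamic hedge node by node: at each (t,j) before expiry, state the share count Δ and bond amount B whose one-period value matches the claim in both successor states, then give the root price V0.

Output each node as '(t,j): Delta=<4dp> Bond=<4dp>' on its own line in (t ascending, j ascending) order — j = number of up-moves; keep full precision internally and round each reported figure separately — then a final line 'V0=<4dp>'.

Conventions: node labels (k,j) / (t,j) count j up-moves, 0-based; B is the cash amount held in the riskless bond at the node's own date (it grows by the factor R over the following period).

Since d<R<u, set p* = (R−d)/(u−d) = 0.8909; price each node as the discounted p*-expectation of its children.
Payoffs at expiry: V(2,0)=0.0000, V(2,1)=0.0000, V(2,2)=18.5026
  t=1,j=0: stock 50.1600 → up 65.7096 (V=0.0000), down 38.1216 (V=0.0000). Price 0.0000; hedge Δ=0.0000, bond B=0.0000.
  t=1,j=1: stock 86.4600 → up 113.2626 (V=18.5026), down 65.7096 (V=0.0000). Price 13.1873; hedge Δ=0.3891, bond B=-20.4538.
  t=0,j=0: stock 66.0000 → up 86.4600 (V=13.1873), down 50.1600 (V=0.0000). Price 9.3990; hedge Δ=0.3633, bond B=-14.5780.
Check: Δ(0,0)·S0 + B(0,0) = 9.3990 = V0.

(0,0): Delta=0.3633 Bond=-14.5780
(1,0): Delta=0.0000 Bond=0.0000
(1,1): Delta=0.3891 Bond=-20.4538
V0=9.3990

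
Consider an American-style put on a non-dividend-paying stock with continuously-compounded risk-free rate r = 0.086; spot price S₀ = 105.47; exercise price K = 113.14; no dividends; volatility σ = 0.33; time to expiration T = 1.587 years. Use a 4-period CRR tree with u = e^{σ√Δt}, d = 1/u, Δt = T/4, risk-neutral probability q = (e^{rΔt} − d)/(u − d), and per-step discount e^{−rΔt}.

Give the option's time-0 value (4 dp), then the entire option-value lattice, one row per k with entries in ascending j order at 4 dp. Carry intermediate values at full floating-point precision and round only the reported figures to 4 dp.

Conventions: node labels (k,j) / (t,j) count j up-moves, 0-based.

price = 16.1707
tree:
16.1707
27.4646 7.2568
43.5441 14.2298 1.5750
56.6059 27.4646 3.4757 0.0000
67.2162 43.5441 7.6700 0.0000 0.0000

params: Δt=0.39675 u=1.23104 d=0.81232 q=0.53111 e^(-rΔt)=0.96646
t_4 payoffs: 67.2162 43.5441 7.6700 0.0000 0.0000
k=3: node(3,0) S=56.5341 payoff=56.6059 vs cont=52.8106 → 56.6059 [stop]  node(3,1) S=85.6754 payoff=27.4646 vs cont=23.6693 → 27.4646 [stop]  node(3,2) S=129.8380 payoff=0.0000 vs cont=3.4757 → 3.4757 [wait]  node(3,3) S=196.7647 payoff=0.0000 vs cont=0.0000 → 0.0000 [wait]
k=2: node(2,0) S=69.5959 payoff=43.5441 vs cont=39.7489 → 43.5441 [stop]  node(2,1) S=105.4700 payoff=7.6700 vs cont=14.2298 → 14.2298 [wait]  node(2,2) S=159.8359 payoff=0.0000 vs cont=1.5750 → 1.5750 [wait]
k=1: node(1,0) S=85.6754 payoff=27.4646 vs cont=27.0365 → 27.4646 [stop]  node(1,1) S=129.8380 payoff=0.0000 vs cont=7.2568 → 7.2568 [wait]
k=0: node(0,0) S=105.4700 payoff=7.6700 vs cont=16.1707 → 16.1707 [wait]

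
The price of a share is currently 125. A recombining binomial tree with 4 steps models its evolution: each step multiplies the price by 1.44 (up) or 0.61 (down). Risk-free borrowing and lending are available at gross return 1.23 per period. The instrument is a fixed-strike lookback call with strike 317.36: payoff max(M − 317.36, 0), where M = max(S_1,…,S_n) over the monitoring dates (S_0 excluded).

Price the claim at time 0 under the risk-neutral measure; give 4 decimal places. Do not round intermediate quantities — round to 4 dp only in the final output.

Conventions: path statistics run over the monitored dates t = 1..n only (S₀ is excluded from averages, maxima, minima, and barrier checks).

price = 32.5175

Risk-neutral up-probability p* = (R−d)/(u−d) = (1.23−0.61)/(1.44−0.61) = 0.7470; the claim prices as the p*-weighted sum of path payoffs discounted by R^4.
Enumerate all 2^4 = 16 price paths (U = up ×1.44, D = down ×0.61); each path with k up-moves has probability p*^k·(1−p*)^(4−k).
DDDD: M=76.2500, payoff=0.0000, prob=0.004098
UDDD: M=180.0000, payoff=0.0000, prob=0.012099
DUDD: M=109.8000, payoff=0.0000, prob=0.012099
UUDD: M=259.2000, payoff=0.0000, prob=0.035720
DDUD: M=76.2500, payoff=0.0000, prob=0.012099
UDUD: M=180.0000, payoff=0.0000, prob=0.035720
DUUD: M=158.1120, payoff=0.0000, prob=0.035720
UUUD: M=373.2480, payoff=55.8880, prob=0.105459
DDDU: M=76.2500, payoff=0.0000, prob=0.012099
UDDU: M=180.0000, payoff=0.0000, prob=0.035720
DUDU: M=109.8000, payoff=0.0000, prob=0.035720
UUDU: M=259.2000, payoff=0.0000, prob=0.105459
DDUU: M=96.4483, payoff=0.0000, prob=0.035720
UDUU: M=227.6813, payoff=0.0000, prob=0.105459
DUUU: M=227.6813, payoff=0.0000, prob=0.105459
UUUU: M=537.4771, payoff=220.1171, prob=0.311354
Price = Σ prob·payoff / R^4 = 74.428206 / 2.288866 = 32.5175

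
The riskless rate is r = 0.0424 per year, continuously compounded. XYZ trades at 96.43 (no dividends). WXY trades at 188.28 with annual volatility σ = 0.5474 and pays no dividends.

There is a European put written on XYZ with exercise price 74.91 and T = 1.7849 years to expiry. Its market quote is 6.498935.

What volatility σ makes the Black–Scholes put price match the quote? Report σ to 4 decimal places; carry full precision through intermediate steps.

sigma = 0.3835

At σ = 0.3835 the Black–Scholes value reproduces the quote:
σ√T = 0.3835·√1.7849 = 0.512357
d₁ = (ln(S/K) + (r+σ²/2)T) / (σ√T) = (ln(96.43/74.91) + (0.0424+0.3835²/2)·1.7849) / 0.512357 = (0.252530 + 0.206934) / 0.512357 = 0.896767
d₂ = d₁ − σ√T = 0.896767 − 0.512357 = 0.384410
e^{−rT} = 0.927113
N(−d₁) = 0.184922,  N(−d₂) = 0.350337
V = K·e^{−rT}·N(−d₂) − S·N(−d₁) = 24.330934 − 17.831999 = 6.498935 (matching the quote); vega is positive throughout, so no other σ reproduces this price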